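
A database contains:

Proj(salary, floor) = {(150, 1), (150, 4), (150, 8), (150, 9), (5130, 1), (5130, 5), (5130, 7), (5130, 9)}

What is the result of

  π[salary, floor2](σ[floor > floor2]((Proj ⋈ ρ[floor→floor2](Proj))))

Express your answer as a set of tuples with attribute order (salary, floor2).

{(150, 1), (150, 4), (150, 8), (5130, 1), (5130, 5), (5130, 7)}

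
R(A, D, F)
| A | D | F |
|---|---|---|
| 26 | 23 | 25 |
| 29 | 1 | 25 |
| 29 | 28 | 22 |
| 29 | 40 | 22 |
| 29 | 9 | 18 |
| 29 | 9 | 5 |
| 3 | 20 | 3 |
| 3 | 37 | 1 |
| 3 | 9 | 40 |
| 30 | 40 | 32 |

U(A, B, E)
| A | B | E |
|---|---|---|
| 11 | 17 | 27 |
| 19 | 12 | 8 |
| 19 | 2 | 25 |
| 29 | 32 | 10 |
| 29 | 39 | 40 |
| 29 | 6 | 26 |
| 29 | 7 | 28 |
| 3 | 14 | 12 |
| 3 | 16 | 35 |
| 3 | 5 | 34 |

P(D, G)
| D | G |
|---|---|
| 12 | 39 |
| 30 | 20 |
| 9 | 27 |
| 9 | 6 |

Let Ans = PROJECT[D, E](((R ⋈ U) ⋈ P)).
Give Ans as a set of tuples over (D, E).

Natural join on A: {(29, 1, 25, 32, 10), (29, 1, 25, 39, 40), (29, 1, 25, 6, 26), (29, 1, 25, 7, 28), (29, 28, 22, 32, 10), (29, 28, 22, 39, 40), (29, 28, 22, 6, 26), (29, 28, 22, 7, 28), (29, 40, 22, 32, 10), (29, 40, 22, 39, 40), (29, 40, 22, 6, 26), (29, 40, 22, 7, 28), (29, 9, 18, 32, 10), (29, 9, 18, 39, 40), (29, 9, 18, 6, 26), (29, 9, 18, 7, 28), (29, 9, 5, 32, 10), (29, 9, 5, 39, 40), (29, 9, 5, 6, 26), (29, 9, 5, 7, 28), (3, 20, 3, 14, 12), (3, 20, 3, 16, 35), (3, 20, 3, 5, 34), (3, 37, 1, 14, 12), (3, 37, 1, 16, 35), (3, 37, 1, 5, 34), (3, 9, 40, 14, 12), (3, 9, 40, 16, 35), (3, 9, 40, 5, 34)}
Natural join on D: {(29, 9, 18, 32, 10, 27), (29, 9, 18, 32, 10, 6), (29, 9, 18, 39, 40, 27), (29, 9, 18, 39, 40, 6), (29, 9, 18, 6, 26, 27), (29, 9, 18, 6, 26, 6), (29, 9, 18, 7, 28, 27), (29, 9, 18, 7, 28, 6), (29, 9, 5, 32, 10, 27), (29, 9, 5, 32, 10, 6), (29, 9, 5, 39, 40, 27), (29, 9, 5, 39, 40, 6), (29, 9, 5, 6, 26, 27), (29, 9, 5, 6, 26, 6), (29, 9, 5, 7, 28, 27), (29, 9, 5, 7, 28, 6), (3, 9, 40, 14, 12, 27), (3, 9, 40, 14, 12, 6), (3, 9, 40, 16, 35, 27), (3, 9, 40, 16, 35, 6), (3, 9, 40, 5, 34, 27), (3, 9, 40, 5, 34, 6)}
Projecting to D, E (15 duplicate(s) eliminated): {(9, 10), (9, 12), (9, 26), (9, 28), (9, 34), (9, 35), (9, 40)}

{(9, 10), (9, 12), (9, 26), (9, 28), (9, 34), (9, 35), (9, 40)}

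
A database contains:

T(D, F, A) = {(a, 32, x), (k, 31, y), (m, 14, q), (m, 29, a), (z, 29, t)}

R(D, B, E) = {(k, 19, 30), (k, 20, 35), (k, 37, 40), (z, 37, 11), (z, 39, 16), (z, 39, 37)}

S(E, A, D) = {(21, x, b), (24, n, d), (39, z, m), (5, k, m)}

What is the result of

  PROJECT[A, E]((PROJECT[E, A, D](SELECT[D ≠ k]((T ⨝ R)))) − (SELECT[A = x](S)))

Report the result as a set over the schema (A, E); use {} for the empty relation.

{(t, 11), (t, 16), (t, 37)}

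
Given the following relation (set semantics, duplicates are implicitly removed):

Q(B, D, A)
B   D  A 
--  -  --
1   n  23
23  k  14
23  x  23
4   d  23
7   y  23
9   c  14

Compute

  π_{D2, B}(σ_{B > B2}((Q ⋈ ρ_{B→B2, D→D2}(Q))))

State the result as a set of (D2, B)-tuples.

{(c, 23), (d, 23), (d, 7), (n, 23), (n, 4), (n, 7), (y, 23)}

ρ[B→B2, D→D2]: schema becomes (B2, D2, A); tuples unchanged.
Joining Q and ρ_{B→B2, D→D2}(Q) on A yields {(1, n, 23, 1, n), (1, n, 23, 23, x), (1, n, 23, 4, d), (1, n, 23, 7, y), (23, k, 14, 23, k), (23, k, 14, 9, c), (23, x, 23, 1, n), (23, x, 23, 23, x), (23, x, 23, 4, d), (23, x, 23, 7, y), (4, d, 23, 1, n), (4, d, 23, 23, x), (4, d, 23, 4, d), (4, d, 23, 7, y), (7, y, 23, 1, n), (7, y, 23, 23, x), (7, y, 23, 4, d), (7, y, 23, 7, y), (9, c, 14, 23, k), (9, c, 14, 9, c)}.
Selection B > B2: {(23, k, 14, 9, c), (23, x, 23, 1, n), (23, x, 23, 4, d), (23, x, 23, 7, y), (4, d, 23, 1, n), (7, y, 23, 1, n), (7, y, 23, 4, d)}
π_{D2, B} gives {(c, 23), (d, 23), (d, 7), (n, 23), (n, 4), (n, 7), (y, 23)}.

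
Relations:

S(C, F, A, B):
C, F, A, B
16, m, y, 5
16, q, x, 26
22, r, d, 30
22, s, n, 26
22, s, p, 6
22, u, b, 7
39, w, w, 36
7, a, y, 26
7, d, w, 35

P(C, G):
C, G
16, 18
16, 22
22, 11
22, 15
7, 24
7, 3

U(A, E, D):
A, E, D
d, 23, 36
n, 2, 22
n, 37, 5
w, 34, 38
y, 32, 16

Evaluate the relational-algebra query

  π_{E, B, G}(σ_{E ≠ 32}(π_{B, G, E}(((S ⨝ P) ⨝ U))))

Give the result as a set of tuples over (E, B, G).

Natural join on C: {(16, m, y, 5, 18), (16, m, y, 5, 22), (16, q, x, 26, 18), (16, q, x, 26, 22), (22, r, d, 30, 11), (22, r, d, 30, 15), (22, s, n, 26, 11), (22, s, n, 26, 15), (22, s, p, 6, 11), (22, s, p, 6, 15), (22, u, b, 7, 11), (22, u, b, 7, 15), (7, a, y, 26, 24), (7, a, y, 26, 3), (7, d, w, 35, 24), (7, d, w, 35, 3)}
Natural join on A: {(16, m, y, 5, 18, 32, 16), (16, m, y, 5, 22, 32, 16), (22, r, d, 30, 11, 23, 36), (22, r, d, 30, 15, 23, 36), (22, s, n, 26, 11, 2, 22), (22, s, n, 26, 11, 37, 5), (22, s, n, 26, 15, 2, 22), (22, s, n, 26, 15, 37, 5), (7, a, y, 26, 24, 32, 16), (7, a, y, 26, 3, 32, 16), (7, d, w, 35, 24, 34, 38), (7, d, w, 35, 3, 34, 38)}
Projecting to B, G, E: {(26, 11, 2), (26, 11, 37), (26, 15, 2), (26, 15, 37), (26, 24, 32), (26, 3, 32), (30, 11, 23), (30, 15, 23), (35, 24, 34), (35, 3, 34), (5, 18, 32), (5, 22, 32)}
σ[E ≠ 32]: keep tuples satisfying E ≠ 32 → {(26, 11, 2), (26, 11, 37), (26, 15, 2), (26, 15, 37), (30, 11, 23), (30, 15, 23), (35, 24, 34), (35, 3, 34)}
Projecting to E, B, G: {(2, 26, 11), (2, 26, 15), (23, 30, 11), (23, 30, 15), (34, 35, 24), (34, 35, 3), (37, 26, 11), (37, 26, 15)}

{(2, 26, 11), (2, 26, 15), (23, 30, 11), (23, 30, 15), (34, 35, 24), (34, 35, 3), (37, 26, 11), (37, 26, 15)}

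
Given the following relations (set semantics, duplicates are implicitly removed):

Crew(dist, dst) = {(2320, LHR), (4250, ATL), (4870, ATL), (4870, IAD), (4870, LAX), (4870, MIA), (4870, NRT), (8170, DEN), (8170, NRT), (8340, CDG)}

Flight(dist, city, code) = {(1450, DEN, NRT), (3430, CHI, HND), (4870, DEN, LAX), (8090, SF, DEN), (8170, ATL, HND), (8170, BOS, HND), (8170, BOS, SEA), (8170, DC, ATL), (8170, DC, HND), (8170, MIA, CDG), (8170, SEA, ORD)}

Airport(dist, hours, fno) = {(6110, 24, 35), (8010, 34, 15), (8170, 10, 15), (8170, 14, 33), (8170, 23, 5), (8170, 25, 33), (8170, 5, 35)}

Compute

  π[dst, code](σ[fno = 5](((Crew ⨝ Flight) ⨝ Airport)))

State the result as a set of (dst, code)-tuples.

{(DEN, ATL), (DEN, CDG), (DEN, HND), (DEN, ORD), (DEN, SEA), (NRT, ATL), (NRT, CDG), (NRT, HND), (NRT, ORD), (NRT, SEA)}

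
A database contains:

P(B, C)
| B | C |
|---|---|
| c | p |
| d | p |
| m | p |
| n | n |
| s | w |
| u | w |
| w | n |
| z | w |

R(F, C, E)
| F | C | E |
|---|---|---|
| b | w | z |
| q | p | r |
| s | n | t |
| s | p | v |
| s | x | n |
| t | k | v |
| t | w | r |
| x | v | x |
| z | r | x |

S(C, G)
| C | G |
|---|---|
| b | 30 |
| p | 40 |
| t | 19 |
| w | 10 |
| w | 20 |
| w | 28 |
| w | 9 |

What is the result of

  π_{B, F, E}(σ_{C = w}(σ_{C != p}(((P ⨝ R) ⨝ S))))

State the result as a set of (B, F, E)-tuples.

{(s, b, z), (s, t, r), (u, b, z), (u, t, r), (z, b, z), (z, t, r)}

P ⋈ R (natural join on C): {(c, p, q, r), (c, p, s, v), (d, p, q, r), (d, p, s, v), (m, p, q, r), (m, p, s, v), (n, n, s, t), (s, w, b, z), (s, w, t, r), (u, w, b, z), (u, w, t, r), (w, n, s, t), (z, w, b, z), (z, w, t, r)}
(P ⨝ R) ⋈ S (natural join on C): {(c, p, q, r, 40), (c, p, s, v, 40), (d, p, q, r, 40), (d, p, s, v, 40), (m, p, q, r, 40), (m, p, s, v, 40), (s, w, b, z, 10), (s, w, b, z, 20), (s, w, b, z, 28), (s, w, b, z, 9), (s, w, t, r, 10), (s, w, t, r, 20), (s, w, t, r, 28), (s, w, t, r, 9), (u, w, b, z, 10), (u, w, b, z, 20), (u, w, b, z, 28), (u, w, b, z, 9), (u, w, t, r, 10), (u, w, t, r, 20), (u, w, t, r, 28), (u, w, t, r, 9), (z, w, b, z, 10), (z, w, b, z, 20), (z, w, b, z, 28), (z, w, b, z, 9), (z, w, t, r, 10), (z, w, t, r, 20), (z, w, t, r, 28), (z, w, t, r, 9)}
Filtering on C != p leaves {(s, w, b, z, 10), (s, w, b, z, 20), (s, w, b, z, 28), (s, w, b, z, 9), (s, w, t, r, 10), (s, w, t, r, 20), (s, w, t, r, 28), (s, w, t, r, 9), (u, w, b, z, 10), (u, w, b, z, 20), (u, w, b, z, 28), (u, w, b, z, 9), (u, w, t, r, 10), (u, w, t, r, 20), (u, w, t, r, 28), (u, w, t, r, 9), (z, w, b, z, 10), (z, w, b, z, 20), (z, w, b, z, 28), (z, w, b, z, 9), (z, w, t, r, 10), (z, w, t, r, 20), (z, w, t, r, 28), (z, w, t, r, 9)}.
Filtering on C = w leaves {(s, w, b, z, 10), (s, w, b, z, 20), (s, w, b, z, 28), (s, w, b, z, 9), (s, w, t, r, 10), (s, w, t, r, 20), (s, w, t, r, 28), (s, w, t, r, 9), (u, w, b, z, 10), (u, w, b, z, 20), (u, w, b, z, 28), (u, w, b, z, 9), (u, w, t, r, 10), (u, w, t, r, 20), (u, w, t, r, 28), (u, w, t, r, 9), (z, w, b, z, 10), (z, w, b, z, 20), (z, w, b, z, 28), (z, w, b, z, 9), (z, w, t, r, 10), (z, w, t, r, 20), (z, w, t, r, 28), (z, w, t, r, 9)}.
π[B, F, E]: project onto (B, F, E) (18 duplicate(s) eliminated) → {(s, b, z), (s, t, r), (u, b, z), (u, t, r), (z, b, z), (z, t, r)}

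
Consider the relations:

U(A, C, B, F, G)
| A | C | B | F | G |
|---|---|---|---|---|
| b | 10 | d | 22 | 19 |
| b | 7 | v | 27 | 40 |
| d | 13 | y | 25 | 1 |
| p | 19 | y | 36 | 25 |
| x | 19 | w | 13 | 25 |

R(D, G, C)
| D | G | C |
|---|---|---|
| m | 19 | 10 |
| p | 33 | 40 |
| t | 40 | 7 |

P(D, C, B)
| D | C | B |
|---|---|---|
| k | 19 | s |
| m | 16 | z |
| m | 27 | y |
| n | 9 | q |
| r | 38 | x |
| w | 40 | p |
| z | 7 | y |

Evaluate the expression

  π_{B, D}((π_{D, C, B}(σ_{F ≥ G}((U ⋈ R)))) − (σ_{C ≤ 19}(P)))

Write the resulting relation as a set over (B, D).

U ⋈ R (natural join on C, G): {(b, 10, d, 22, 19, m), (b, 7, v, 27, 40, t)}
Filtering on F ≥ G leaves {(b, 10, d, 22, 19, m)}.
Keep only column(s) D, C, B: {(m, 10, d)}
Filtering on C ≤ 19 leaves {(k, 19, s), (m, 16, z), (n, 9, q), (z, 7, y)}.
Difference: {(m, 10, d)} with {(k, 19, s), (m, 16, z), (n, 9, q), (z, 7, y)} → {(m, 10, d)}
Keep only column(s) B, D: {(d, m)}

{(d, m)}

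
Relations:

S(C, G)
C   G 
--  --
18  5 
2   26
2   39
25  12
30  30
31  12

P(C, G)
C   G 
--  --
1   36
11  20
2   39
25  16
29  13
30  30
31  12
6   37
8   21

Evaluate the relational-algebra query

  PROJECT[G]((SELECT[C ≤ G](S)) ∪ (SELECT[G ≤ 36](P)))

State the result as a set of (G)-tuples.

{12, 13, 16, 20, 21, 26, 30, 36, 39}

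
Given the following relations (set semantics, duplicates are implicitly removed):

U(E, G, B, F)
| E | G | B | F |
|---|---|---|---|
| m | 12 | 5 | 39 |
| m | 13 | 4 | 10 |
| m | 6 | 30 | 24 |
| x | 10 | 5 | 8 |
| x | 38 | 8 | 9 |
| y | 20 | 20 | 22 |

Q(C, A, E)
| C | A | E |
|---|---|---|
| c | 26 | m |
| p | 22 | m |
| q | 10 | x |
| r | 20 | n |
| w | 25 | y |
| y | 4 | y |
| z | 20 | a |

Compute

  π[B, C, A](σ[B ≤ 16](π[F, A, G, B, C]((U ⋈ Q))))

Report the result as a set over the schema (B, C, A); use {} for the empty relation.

{(4, c, 26), (4, p, 22), (5, c, 26), (5, p, 22), (5, q, 10), (8, q, 10)}

Natural join on E: {(m, 12, 5, 39, c, 26), (m, 12, 5, 39, p, 22), (m, 13, 4, 10, c, 26), (m, 13, 4, 10, p, 22), (m, 6, 30, 24, c, 26), (m, 6, 30, 24, p, 22), (x, 10, 5, 8, q, 10), (x, 38, 8, 9, q, 10), (y, 20, 20, 22, w, 25), (y, 20, 20, 22, y, 4)}
π_{F, A, G, B, C} gives {(10, 22, 13, 4, p), (10, 26, 13, 4, c), (22, 25, 20, 20, w), (22, 4, 20, 20, y), (24, 22, 6, 30, p), (24, 26, 6, 30, c), (39, 22, 12, 5, p), (39, 26, 12, 5, c), (8, 10, 10, 5, q), (9, 10, 38, 8, q)}.
Selection B ≤ 16: {(10, 22, 13, 4, p), (10, 26, 13, 4, c), (39, 22, 12, 5, p), (39, 26, 12, 5, c), (8, 10, 10, 5, q), (9, 10, 38, 8, q)}
π_{B, C, A} gives {(4, c, 26), (4, p, 22), (5, c, 26), (5, p, 22), (5, q, 10), (8, q, 10)}.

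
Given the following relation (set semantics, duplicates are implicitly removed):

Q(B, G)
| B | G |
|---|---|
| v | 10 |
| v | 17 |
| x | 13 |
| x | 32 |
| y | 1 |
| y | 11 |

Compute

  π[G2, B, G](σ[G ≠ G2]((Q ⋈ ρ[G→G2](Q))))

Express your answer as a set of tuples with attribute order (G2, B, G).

ρ[G→G2]: schema becomes (B, G2); tuples unchanged.
Joining Q and ρ[G→G2](Q) on B yields {(v, 10, 10), (v, 10, 17), (v, 17, 10), (v, 17, 17), (x, 13, 13), (x, 13, 32), (x, 32, 13), (x, 32, 32), (y, 1, 1), (y, 1, 11), (y, 11, 1), (y, 11, 11)}.
Selection G ≠ G2: {(v, 10, 17), (v, 17, 10), (x, 13, 32), (x, 32, 13), (y, 1, 11), (y, 11, 1)}
π[G2, B, G]: project onto (G2, B, G) → {(1, y, 11), (10, v, 17), (11, y, 1), (13, x, 32), (17, v, 10), (32, x, 13)}

{(1, y, 11), (10, v, 17), (11, y, 1), (13, x, 32), (17, v, 10), (32, x, 13)}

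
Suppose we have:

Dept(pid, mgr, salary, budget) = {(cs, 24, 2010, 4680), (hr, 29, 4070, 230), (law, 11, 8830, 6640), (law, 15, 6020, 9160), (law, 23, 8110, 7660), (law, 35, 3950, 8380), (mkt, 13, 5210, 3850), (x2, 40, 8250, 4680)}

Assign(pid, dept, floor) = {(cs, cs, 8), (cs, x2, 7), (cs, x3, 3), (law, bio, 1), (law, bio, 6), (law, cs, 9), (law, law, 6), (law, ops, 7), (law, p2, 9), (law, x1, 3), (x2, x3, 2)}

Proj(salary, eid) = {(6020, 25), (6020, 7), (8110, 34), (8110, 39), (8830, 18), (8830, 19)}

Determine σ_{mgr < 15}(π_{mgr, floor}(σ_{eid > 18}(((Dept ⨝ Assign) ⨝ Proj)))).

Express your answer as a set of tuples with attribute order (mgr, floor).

Joining Dept and Assign on pid yields {(cs, 24, 2010, 4680, cs, 8), (cs, 24, 2010, 4680, x2, 7), (cs, 24, 2010, 4680, x3, 3), (law, 11, 8830, 6640, bio, 1), (law, 11, 8830, 6640, bio, 6), (law, 11, 8830, 6640, cs, 9), (law, 11, 8830, 6640, law, 6), (law, 11, 8830, 6640, ops, 7), (law, 11, 8830, 6640, p2, 9), (law, 11, 8830, 6640, x1, 3), (law, 15, 6020, 9160, bio, 1), (law, 15, 6020, 9160, bio, 6), (law, 15, 6020, 9160, cs, 9), (law, 15, 6020, 9160, law, 6), (law, 15, 6020, 9160, ops, 7), (law, 15, 6020, 9160, p2, 9), (law, 15, 6020, 9160, x1, 3), (law, 23, 8110, 7660, bio, 1), (law, 23, 8110, 7660, bio, 6), (law, 23, 8110, 7660, cs, 9), (law, 23, 8110, 7660, law, 6), (law, 23, 8110, 7660, ops, 7), (law, 23, 8110, 7660, p2, 9), (law, 23, 8110, 7660, x1, 3), (law, 35, 3950, 8380, bio, 1), (law, 35, 3950, 8380, bio, 6), (law, 35, 3950, 8380, cs, 9), (law, 35, 3950, 8380, law, 6), (law, 35, 3950, 8380, ops, 7), (law, 35, 3950, 8380, p2, 9), (law, 35, 3950, 8380, x1, 3), (x2, 40, 8250, 4680, x3, 2)}.
Joining (Dept ⨝ Assign) and Proj on salary yields {(law, 11, 8830, 6640, bio, 1, 18), (law, 11, 8830, 6640, bio, 1, 19), (law, 11, 8830, 6640, bio, 6, 18), (law, 11, 8830, 6640, bio, 6, 19), (law, 11, 8830, 6640, cs, 9, 18), (law, 11, 8830, 6640, cs, 9, 19), (law, 11, 8830, 6640, law, 6, 18), (law, 11, 8830, 6640, law, 6, 19), (law, 11, 8830, 6640, ops, 7, 18), (law, 11, 8830, 6640, ops, 7, 19), (law, 11, 8830, 6640, p2, 9, 18), (law, 11, 8830, 6640, p2, 9, 19), (law, 11, 8830, 6640, x1, 3, 18), (law, 11, 8830, 6640, x1, 3, 19), (law, 15, 6020, 9160, bio, 1, 25), (law, 15, 6020, 9160, bio, 1, 7), (law, 15, 6020, 9160, bio, 6, 25), (law, 15, 6020, 9160, bio, 6, 7), (law, 15, 6020, 9160, cs, 9, 25), (law, 15, 6020, 9160, cs, 9, 7), (law, 15, 6020, 9160, law, 6, 25), (law, 15, 6020, 9160, law, 6, 7), (law, 15, 6020, 9160, ops, 7, 25), (law, 15, 6020, 9160, ops, 7, 7), (law, 15, 6020, 9160, p2, 9, 25), (law, 15, 6020, 9160, p2, 9, 7), (law, 15, 6020, 9160, x1, 3, 25), (law, 15, 6020, 9160, x1, 3, 7), (law, 23, 8110, 7660, bio, 1, 34), (law, 23, 8110, 7660, bio, 1, 39), (law, 23, 8110, 7660, bio, 6, 34), (law, 23, 8110, 7660, bio, 6, 39), (law, 23, 8110, 7660, cs, 9, 34), (law, 23, 8110, 7660, cs, 9, 39), (law, 23, 8110, 7660, law, 6, 34), (law, 23, 8110, 7660, law, 6, 39), (law, 23, 8110, 7660, ops, 7, 34), (law, 23, 8110, 7660, ops, 7, 39), (law, 23, 8110, 7660, p2, 9, 34), (law, 23, 8110, 7660, p2, 9, 39), (law, 23, 8110, 7660, x1, 3, 34), (law, 23, 8110, 7660, x1, 3, 39)}.
Filtering on eid > 18 leaves {(law, 11, 8830, 6640, bio, 1, 19), (law, 11, 8830, 6640, bio, 6, 19), (law, 11, 8830, 6640, cs, 9, 19), (law, 11, 8830, 6640, law, 6, 19), (law, 11, 8830, 6640, ops, 7, 19), (law, 11, 8830, 6640, p2, 9, 19), (law, 11, 8830, 6640, x1, 3, 19), (law, 15, 6020, 9160, bio, 1, 25), (law, 15, 6020, 9160, bio, 6, 25), (law, 15, 6020, 9160, cs, 9, 25), (law, 15, 6020, 9160, law, 6, 25), (law, 15, 6020, 9160, ops, 7, 25), (law, 15, 6020, 9160, p2, 9, 25), (law, 15, 6020, 9160, x1, 3, 25), (law, 23, 8110, 7660, bio, 1, 34), (law, 23, 8110, 7660, bio, 1, 39), (law, 23, 8110, 7660, bio, 6, 34), (law, 23, 8110, 7660, bio, 6, 39), (law, 23, 8110, 7660, cs, 9, 34), (law, 23, 8110, 7660, cs, 9, 39), (law, 23, 8110, 7660, law, 6, 34), (law, 23, 8110, 7660, law, 6, 39), (law, 23, 8110, 7660, ops, 7, 34), (law, 23, 8110, 7660, ops, 7, 39), (law, 23, 8110, 7660, p2, 9, 34), (law, 23, 8110, 7660, p2, 9, 39), (law, 23, 8110, 7660, x1, 3, 34), (law, 23, 8110, 7660, x1, 3, 39)}.
π[mgr, floor]: project onto (mgr, floor) (13 duplicate(s) eliminated) → {(11, 1), (11, 3), (11, 6), (11, 7), (11, 9), (15, 1), (15, 3), (15, 6), (15, 7), (15, 9), (23, 1), (23, 3), (23, 6), (23, 7), (23, 9)}
Filtering on mgr < 15 leaves {(11, 1), (11, 3), (11, 6), (11, 7), (11, 9)}.

{(11, 1), (11, 3), (11, 6), (11, 7), (11, 9)}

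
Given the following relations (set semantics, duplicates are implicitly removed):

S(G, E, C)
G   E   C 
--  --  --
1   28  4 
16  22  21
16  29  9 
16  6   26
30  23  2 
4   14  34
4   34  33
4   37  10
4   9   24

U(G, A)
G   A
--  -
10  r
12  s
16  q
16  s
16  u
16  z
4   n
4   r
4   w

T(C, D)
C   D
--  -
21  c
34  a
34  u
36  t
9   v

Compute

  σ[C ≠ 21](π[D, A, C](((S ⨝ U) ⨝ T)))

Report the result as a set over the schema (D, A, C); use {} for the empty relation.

S ⋈ U (natural join on G): {(16, 22, 21, q), (16, 22, 21, s), (16, 22, 21, u), (16, 22, 21, z), (16, 29, 9, q), (16, 29, 9, s), (16, 29, 9, u), (16, 29, 9, z), (16, 6, 26, q), (16, 6, 26, s), (16, 6, 26, u), (16, 6, 26, z), (4, 14, 34, n), (4, 14, 34, r), (4, 14, 34, w), (4, 34, 33, n), (4, 34, 33, r), (4, 34, 33, w), (4, 37, 10, n), (4, 37, 10, r), (4, 37, 10, w), (4, 9, 24, n), (4, 9, 24, r), (4, 9, 24, w)}
(S ⨝ U) ⋈ T (natural join on C): {(16, 22, 21, q, c), (16, 22, 21, s, c), (16, 22, 21, u, c), (16, 22, 21, z, c), (16, 29, 9, q, v), (16, 29, 9, s, v), (16, 29, 9, u, v), (16, 29, 9, z, v), (4, 14, 34, n, a), (4, 14, 34, n, u), (4, 14, 34, r, a), (4, 14, 34, r, u), (4, 14, 34, w, a), (4, 14, 34, w, u)}
Keep only column(s) D, A, C: {(a, n, 34), (a, r, 34), (a, w, 34), (c, q, 21), (c, s, 21), (c, u, 21), (c, z, 21), (u, n, 34), (u, r, 34), (u, w, 34), (v, q, 9), (v, s, 9), (v, u, 9), (v, z, 9)}
Selection C ≠ 21: {(a, n, 34), (a, r, 34), (a, w, 34), (u, n, 34), (u, r, 34), (u, w, 34), (v, q, 9), (v, s, 9), (v, u, 9), (v, z, 9)}

{(a, n, 34), (a, r, 34), (a, w, 34), (u, n, 34), (u, r, 34), (u, w, 34), (v, q, 9), (v, s, 9), (v, u, 9), (v, z, 9)}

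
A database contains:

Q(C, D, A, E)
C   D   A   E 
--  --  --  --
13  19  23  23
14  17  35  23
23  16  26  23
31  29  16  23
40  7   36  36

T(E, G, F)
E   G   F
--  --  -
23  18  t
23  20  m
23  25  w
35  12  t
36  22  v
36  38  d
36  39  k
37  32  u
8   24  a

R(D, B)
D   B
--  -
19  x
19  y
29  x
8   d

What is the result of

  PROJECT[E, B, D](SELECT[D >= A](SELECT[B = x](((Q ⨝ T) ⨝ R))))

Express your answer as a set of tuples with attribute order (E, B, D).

{(23, x, 29)}

Natural join on E: {(13, 19, 23, 23, 18, t), (13, 19, 23, 23, 20, m), (13, 19, 23, 23, 25, w), (14, 17, 35, 23, 18, t), (14, 17, 35, 23, 20, m), (14, 17, 35, 23, 25, w), (23, 16, 26, 23, 18, t), (23, 16, 26, 23, 20, m), (23, 16, 26, 23, 25, w), (31, 29, 16, 23, 18, t), (31, 29, 16, 23, 20, m), (31, 29, 16, 23, 25, w), (40, 7, 36, 36, 22, v), (40, 7, 36, 36, 38, d), (40, 7, 36, 36, 39, k)}
Natural join on D: {(13, 19, 23, 23, 18, t, x), (13, 19, 23, 23, 18, t, y), (13, 19, 23, 23, 20, m, x), (13, 19, 23, 23, 20, m, y), (13, 19, 23, 23, 25, w, x), (13, 19, 23, 23, 25, w, y), (31, 29, 16, 23, 18, t, x), (31, 29, 16, 23, 20, m, x), (31, 29, 16, 23, 25, w, x)}
Filtering on B = x leaves {(13, 19, 23, 23, 18, t, x), (13, 19, 23, 23, 20, m, x), (13, 19, 23, 23, 25, w, x), (31, 29, 16, 23, 18, t, x), (31, 29, 16, 23, 20, m, x), (31, 29, 16, 23, 25, w, x)}.
Filtering on D >= A leaves {(31, 29, 16, 23, 18, t, x), (31, 29, 16, 23, 20, m, x), (31, 29, 16, 23, 25, w, x)}.
π_{E, B, D} gives {(23, x, 29)} (2 duplicate(s) eliminated).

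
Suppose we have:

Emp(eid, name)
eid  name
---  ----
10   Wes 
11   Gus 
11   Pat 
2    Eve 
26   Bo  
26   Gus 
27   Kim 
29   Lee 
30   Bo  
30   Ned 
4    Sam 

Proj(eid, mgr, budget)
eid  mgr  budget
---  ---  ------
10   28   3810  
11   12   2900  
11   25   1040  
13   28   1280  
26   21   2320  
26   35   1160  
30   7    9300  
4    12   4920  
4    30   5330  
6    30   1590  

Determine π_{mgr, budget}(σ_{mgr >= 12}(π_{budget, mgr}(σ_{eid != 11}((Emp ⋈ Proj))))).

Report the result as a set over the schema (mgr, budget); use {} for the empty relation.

{(12, 4920), (21, 2320), (28, 3810), (30, 5330), (35, 1160)}

Natural join on eid: {(10, Wes, 28, 3810), (11, Gus, 12, 2900), (11, Gus, 25, 1040), (11, Pat, 12, 2900), (11, Pat, 25, 1040), (26, Bo, 21, 2320), (26, Bo, 35, 1160), (26, Gus, 21, 2320), (26, Gus, 35, 1160), (30, Bo, 7, 9300), (30, Ned, 7, 9300), (4, Sam, 12, 4920), (4, Sam, 30, 5330)}
Filtering on eid != 11 leaves {(10, Wes, 28, 3810), (26, Bo, 21, 2320), (26, Bo, 35, 1160), (26, Gus, 21, 2320), (26, Gus, 35, 1160), (30, Bo, 7, 9300), (30, Ned, 7, 9300), (4, Sam, 12, 4920), (4, Sam, 30, 5330)}.
Keep only column(s) budget, mgr (3 duplicate(s) eliminated): {(1160, 35), (2320, 21), (3810, 28), (4920, 12), (5330, 30), (9300, 7)}
Filtering on mgr >= 12 leaves {(1160, 35), (2320, 21), (3810, 28), (4920, 12), (5330, 30)}.
Keep only column(s) mgr, budget: {(12, 4920), (21, 2320), (28, 3810), (30, 5330), (35, 1160)}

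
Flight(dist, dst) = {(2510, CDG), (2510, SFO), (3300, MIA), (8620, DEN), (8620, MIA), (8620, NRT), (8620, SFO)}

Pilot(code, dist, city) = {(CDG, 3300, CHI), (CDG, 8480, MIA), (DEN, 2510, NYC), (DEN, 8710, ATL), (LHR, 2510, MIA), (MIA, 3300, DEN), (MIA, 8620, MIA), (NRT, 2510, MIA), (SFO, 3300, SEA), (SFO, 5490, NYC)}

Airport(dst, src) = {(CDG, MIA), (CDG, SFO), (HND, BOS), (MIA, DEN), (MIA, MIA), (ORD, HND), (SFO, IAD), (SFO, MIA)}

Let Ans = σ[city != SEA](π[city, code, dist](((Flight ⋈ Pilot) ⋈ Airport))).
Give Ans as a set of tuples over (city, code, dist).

{(CHI, CDG, 3300), (DEN, MIA, 3300), (MIA, LHR, 2510), (MIA, MIA, 8620), (MIA, NRT, 2510), (NYC, DEN, 2510)}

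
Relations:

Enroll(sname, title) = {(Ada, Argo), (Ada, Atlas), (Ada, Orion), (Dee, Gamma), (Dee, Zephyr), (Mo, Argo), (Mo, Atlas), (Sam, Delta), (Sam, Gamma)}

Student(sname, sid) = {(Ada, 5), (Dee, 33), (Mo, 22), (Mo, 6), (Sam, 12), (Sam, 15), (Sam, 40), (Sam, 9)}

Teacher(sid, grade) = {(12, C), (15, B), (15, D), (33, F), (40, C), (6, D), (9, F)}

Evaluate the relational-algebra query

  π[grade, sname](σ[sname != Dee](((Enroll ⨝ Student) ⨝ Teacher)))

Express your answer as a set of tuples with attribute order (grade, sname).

Enroll ⋈ Student (natural join on sname): {(Ada, Argo, 5), (Ada, Atlas, 5), (Ada, Orion, 5), (Dee, Gamma, 33), (Dee, Zephyr, 33), (Mo, Argo, 22), (Mo, Argo, 6), (Mo, Atlas, 22), (Mo, Atlas, 6), (Sam, Delta, 12), (Sam, Delta, 15), (Sam, Delta, 40), (Sam, Delta, 9), (Sam, Gamma, 12), (Sam, Gamma, 15), (Sam, Gamma, 40), (Sam, Gamma, 9)}
(Enroll ⨝ Student) ⋈ Teacher (natural join on sid): {(Dee, Gamma, 33, F), (Dee, Zephyr, 33, F), (Mo, Argo, 6, D), (Mo, Atlas, 6, D), (Sam, Delta, 12, C), (Sam, Delta, 15, B), (Sam, Delta, 15, D), (Sam, Delta, 40, C), (Sam, Delta, 9, F), (Sam, Gamma, 12, C), (Sam, Gamma, 15, B), (Sam, Gamma, 15, D), (Sam, Gamma, 40, C), (Sam, Gamma, 9, F)}
σ[sname != Dee]: keep tuples satisfying sname != Dee → {(Mo, Argo, 6, D), (Mo, Atlas, 6, D), (Sam, Delta, 12, C), (Sam, Delta, 15, B), (Sam, Delta, 15, D), (Sam, Delta, 40, C), (Sam, Delta, 9, F), (Sam, Gamma, 12, C), (Sam, Gamma, 15, B), (Sam, Gamma, 15, D), (Sam, Gamma, 40, C), (Sam, Gamma, 9, F)}
π[grade, sname]: project onto (grade, sname) (7 duplicate(s) eliminated) → {(B, Sam), (C, Sam), (D, Mo), (D, Sam), (F, Sam)}

{(B, Sam), (C, Sam), (D, Mo), (D, Sam), (F, Sam)}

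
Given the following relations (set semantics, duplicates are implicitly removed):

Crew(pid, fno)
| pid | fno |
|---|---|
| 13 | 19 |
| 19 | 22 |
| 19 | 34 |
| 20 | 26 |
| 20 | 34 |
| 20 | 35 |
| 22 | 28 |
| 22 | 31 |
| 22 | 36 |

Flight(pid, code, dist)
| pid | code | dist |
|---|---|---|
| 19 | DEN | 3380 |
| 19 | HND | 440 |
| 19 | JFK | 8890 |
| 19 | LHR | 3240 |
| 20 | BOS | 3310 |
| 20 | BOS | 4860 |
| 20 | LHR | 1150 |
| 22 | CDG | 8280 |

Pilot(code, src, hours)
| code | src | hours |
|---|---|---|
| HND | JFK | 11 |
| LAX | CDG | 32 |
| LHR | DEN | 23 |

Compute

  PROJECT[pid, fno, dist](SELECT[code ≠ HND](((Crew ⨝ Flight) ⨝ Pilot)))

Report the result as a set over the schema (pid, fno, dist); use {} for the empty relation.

Natural join on pid: {(19, 22, DEN, 3380), (19, 22, HND, 440), (19, 22, JFK, 8890), (19, 22, LHR, 3240), (19, 34, DEN, 3380), (19, 34, HND, 440), (19, 34, JFK, 8890), (19, 34, LHR, 3240), (20, 26, BOS, 3310), (20, 26, BOS, 4860), (20, 26, LHR, 1150), (20, 34, BOS, 3310), (20, 34, BOS, 4860), (20, 34, LHR, 1150), (20, 35, BOS, 3310), (20, 35, BOS, 4860), (20, 35, LHR, 1150), (22, 28, CDG, 8280), (22, 31, CDG, 8280), (22, 36, CDG, 8280)}
Natural join on code: {(19, 22, HND, 440, JFK, 11), (19, 22, LHR, 3240, DEN, 23), (19, 34, HND, 440, JFK, 11), (19, 34, LHR, 3240, DEN, 23), (20, 26, LHR, 1150, DEN, 23), (20, 34, LHR, 1150, DEN, 23), (20, 35, LHR, 1150, DEN, 23)}
Apply σ_{code ≠ HND}; surviving tuples: {(19, 22, LHR, 3240, DEN, 23), (19, 34, LHR, 3240, DEN, 23), (20, 26, LHR, 1150, DEN, 23), (20, 34, LHR, 1150, DEN, 23), (20, 35, LHR, 1150, DEN, 23)}
π_{pid, fno, dist} gives {(19, 22, 3240), (19, 34, 3240), (20, 26, 1150), (20, 34, 1150), (20, 35, 1150)}.

{(19, 22, 3240), (19, 34, 3240), (20, 26, 1150), (20, 34, 1150), (20, 35, 1150)}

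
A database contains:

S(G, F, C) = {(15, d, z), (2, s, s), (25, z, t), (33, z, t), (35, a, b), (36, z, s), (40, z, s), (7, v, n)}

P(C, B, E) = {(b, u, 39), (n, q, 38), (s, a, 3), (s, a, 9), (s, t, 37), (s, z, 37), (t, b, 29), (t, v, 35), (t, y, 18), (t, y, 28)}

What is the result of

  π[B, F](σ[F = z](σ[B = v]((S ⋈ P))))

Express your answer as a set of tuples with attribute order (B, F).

{(v, z)}

Natural join on C: {(2, s, s, a, 3), (2, s, s, a, 9), (2, s, s, t, 37), (2, s, s, z, 37), (25, z, t, b, 29), (25, z, t, v, 35), (25, z, t, y, 18), (25, z, t, y, 28), (33, z, t, b, 29), (33, z, t, v, 35), (33, z, t, y, 18), (33, z, t, y, 28), (35, a, b, u, 39), (36, z, s, a, 3), (36, z, s, a, 9), (36, z, s, t, 37), (36, z, s, z, 37), (40, z, s, a, 3), (40, z, s, a, 9), (40, z, s, t, 37), (40, z, s, z, 37), (7, v, n, q, 38)}
Apply σ_{B = v}; surviving tuples: {(25, z, t, v, 35), (33, z, t, v, 35)}
Apply σ_{F = z}; surviving tuples: {(25, z, t, v, 35), (33, z, t, v, 35)}
Projecting to B, F (1 duplicate(s) eliminated): {(v, z)}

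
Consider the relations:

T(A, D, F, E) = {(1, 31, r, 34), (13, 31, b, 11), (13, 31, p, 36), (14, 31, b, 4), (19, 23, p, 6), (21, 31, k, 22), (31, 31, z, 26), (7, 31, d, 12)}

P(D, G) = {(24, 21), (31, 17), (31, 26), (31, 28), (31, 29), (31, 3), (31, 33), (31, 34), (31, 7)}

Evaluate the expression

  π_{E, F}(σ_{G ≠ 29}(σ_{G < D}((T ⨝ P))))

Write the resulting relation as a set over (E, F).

{(11, b), (12, d), (22, k), (26, z), (34, r), (36, p), (4, b)}

Natural join on D: {(1, 31, r, 34, 17), (1, 31, r, 34, 26), (1, 31, r, 34, 28), (1, 31, r, 34, 29), (1, 31, r, 34, 3), (1, 31, r, 34, 33), (1, 31, r, 34, 34), (1, 31, r, 34, 7), (13, 31, b, 11, 17), (13, 31, b, 11, 26), (13, 31, b, 11, 28), (13, 31, b, 11, 29), (13, 31, b, 11, 3), (13, 31, b, 11, 33), (13, 31, b, 11, 34), (13, 31, b, 11, 7), (13, 31, p, 36, 17), (13, 31, p, 36, 26), (13, 31, p, 36, 28), (13, 31, p, 36, 29), (13, 31, p, 36, 3), (13, 31, p, 36, 33), (13, 31, p, 36, 34), (13, 31, p, 36, 7), (14, 31, b, 4, 17), (14, 31, b, 4, 26), (14, 31, b, 4, 28), (14, 31, b, 4, 29), (14, 31, b, 4, 3), (14, 31, b, 4, 33), (14, 31, b, 4, 34), (14, 31, b, 4, 7), (21, 31, k, 22, 17), (21, 31, k, 22, 26), (21, 31, k, 22, 28), (21, 31, k, 22, 29), (21, 31, k, 22, 3), (21, 31, k, 22, 33), (21, 31, k, 22, 34), (21, 31, k, 22, 7), (31, 31, z, 26, 17), (31, 31, z, 26, 26), (31, 31, z, 26, 28), (31, 31, z, 26, 29), (31, 31, z, 26, 3), (31, 31, z, 26, 33), (31, 31, z, 26, 34), (31, 31, z, 26, 7), (7, 31, d, 12, 17), (7, 31, d, 12, 26), (7, 31, d, 12, 28), (7, 31, d, 12, 29), (7, 31, d, 12, 3), (7, 31, d, 12, 33), (7, 31, d, 12, 34), (7, 31, d, 12, 7)}
Apply σ_{G < D}; surviving tuples: {(1, 31, r, 34, 17), (1, 31, r, 34, 26), (1, 31, r, 34, 28), (1, 31, r, 34, 29), (1, 31, r, 34, 3), (1, 31, r, 34, 7), (13, 31, b, 11, 17), (13, 31, b, 11, 26), (13, 31, b, 11, 28), (13, 31, b, 11, 29), (13, 31, b, 11, 3), (13, 31, b, 11, 7), (13, 31, p, 36, 17), (13, 31, p, 36, 26), (13, 31, p, 36, 28), (13, 31, p, 36, 29), (13, 31, p, 36, 3), (13, 31, p, 36, 7), (14, 31, b, 4, 17), (14, 31, b, 4, 26), (14, 31, b, 4, 28), (14, 31, b, 4, 29), (14, 31, b, 4, 3), (14, 31, b, 4, 7), (21, 31, k, 22, 17), (21, 31, k, 22, 26), (21, 31, k, 22, 28), (21, 31, k, 22, 29), (21, 31, k, 22, 3), (21, 31, k, 22, 7), (31, 31, z, 26, 17), (31, 31, z, 26, 26), (31, 31, z, 26, 28), (31, 31, z, 26, 29), (31, 31, z, 26, 3), (31, 31, z, 26, 7), (7, 31, d, 12, 17), (7, 31, d, 12, 26), (7, 31, d, 12, 28), (7, 31, d, 12, 29), (7, 31, d, 12, 3), (7, 31, d, 12, 7)}
Apply σ_{G ≠ 29}; surviving tuples: {(1, 31, r, 34, 17), (1, 31, r, 34, 26), (1, 31, r, 34, 28), (1, 31, r, 34, 3), (1, 31, r, 34, 7), (13, 31, b, 11, 17), (13, 31, b, 11, 26), (13, 31, b, 11, 28), (13, 31, b, 11, 3), (13, 31, b, 11, 7), (13, 31, p, 36, 17), (13, 31, p, 36, 26), (13, 31, p, 36, 28), (13, 31, p, 36, 3), (13, 31, p, 36, 7), (14, 31, b, 4, 17), (14, 31, b, 4, 26), (14, 31, b, 4, 28), (14, 31, b, 4, 3), (14, 31, b, 4, 7), (21, 31, k, 22, 17), (21, 31, k, 22, 26), (21, 31, k, 22, 28), (21, 31, k, 22, 3), (21, 31, k, 22, 7), (31, 31, z, 26, 17), (31, 31, z, 26, 26), (31, 31, z, 26, 28), (31, 31, z, 26, 3), (31, 31, z, 26, 7), (7, 31, d, 12, 17), (7, 31, d, 12, 26), (7, 31, d, 12, 28), (7, 31, d, 12, 3), (7, 31, d, 12, 7)}
Keep only column(s) E, F (28 duplicate(s) eliminated): {(11, b), (12, d), (22, k), (26, z), (34, r), (36, p), (4, b)}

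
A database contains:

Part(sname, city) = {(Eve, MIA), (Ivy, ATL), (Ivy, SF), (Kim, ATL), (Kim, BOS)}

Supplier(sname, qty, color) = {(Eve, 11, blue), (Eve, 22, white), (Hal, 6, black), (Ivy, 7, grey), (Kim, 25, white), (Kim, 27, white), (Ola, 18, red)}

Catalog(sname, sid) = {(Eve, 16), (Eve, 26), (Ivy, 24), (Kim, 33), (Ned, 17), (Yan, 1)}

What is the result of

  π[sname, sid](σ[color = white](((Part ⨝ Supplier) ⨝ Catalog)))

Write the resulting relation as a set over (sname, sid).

Natural join on sname: {(Eve, MIA, 11, blue), (Eve, MIA, 22, white), (Ivy, ATL, 7, grey), (Ivy, SF, 7, grey), (Kim, ATL, 25, white), (Kim, ATL, 27, white), (Kim, BOS, 25, white), (Kim, BOS, 27, white)}
Natural join on sname: {(Eve, MIA, 11, blue, 16), (Eve, MIA, 11, blue, 26), (Eve, MIA, 22, white, 16), (Eve, MIA, 22, white, 26), (Ivy, ATL, 7, grey, 24), (Ivy, SF, 7, grey, 24), (Kim, ATL, 25, white, 33), (Kim, ATL, 27, white, 33), (Kim, BOS, 25, white, 33), (Kim, BOS, 27, white, 33)}
Selection color = white: {(Eve, MIA, 22, white, 16), (Eve, MIA, 22, white, 26), (Kim, ATL, 25, white, 33), (Kim, ATL, 27, white, 33), (Kim, BOS, 25, white, 33), (Kim, BOS, 27, white, 33)}
π_{sname, sid} gives {(Eve, 16), (Eve, 26), (Kim, 33)} (3 duplicate(s) eliminated).

{(Eve, 16), (Eve, 26), (Kim, 33)}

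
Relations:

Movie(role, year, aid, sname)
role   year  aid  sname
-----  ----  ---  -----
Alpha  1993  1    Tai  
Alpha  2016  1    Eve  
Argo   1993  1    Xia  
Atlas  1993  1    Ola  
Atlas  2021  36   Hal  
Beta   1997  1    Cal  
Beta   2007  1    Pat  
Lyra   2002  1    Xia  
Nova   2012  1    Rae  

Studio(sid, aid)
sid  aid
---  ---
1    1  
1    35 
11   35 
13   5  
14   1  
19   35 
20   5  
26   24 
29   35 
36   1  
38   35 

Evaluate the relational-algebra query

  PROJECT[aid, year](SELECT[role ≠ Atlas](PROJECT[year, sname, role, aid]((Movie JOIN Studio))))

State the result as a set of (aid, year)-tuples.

Joining Movie and Studio on aid yields {(Alpha, 1993, 1, Tai, 1), (Alpha, 1993, 1, Tai, 14), (Alpha, 1993, 1, Tai, 36), (Alpha, 2016, 1, Eve, 1), (Alpha, 2016, 1, Eve, 14), (Alpha, 2016, 1, Eve, 36), (Argo, 1993, 1, Xia, 1), (Argo, 1993, 1, Xia, 14), (Argo, 1993, 1, Xia, 36), (Atlas, 1993, 1, Ola, 1), (Atlas, 1993, 1, Ola, 14), (Atlas, 1993, 1, Ola, 36), (Beta, 1997, 1, Cal, 1), (Beta, 1997, 1, Cal, 14), (Beta, 1997, 1, Cal, 36), (Beta, 2007, 1, Pat, 1), (Beta, 2007, 1, Pat, 14), (Beta, 2007, 1, Pat, 36), (Lyra, 2002, 1, Xia, 1), (Lyra, 2002, 1, Xia, 14), (Lyra, 2002, 1, Xia, 36), (Nova, 2012, 1, Rae, 1), (Nova, 2012, 1, Rae, 14), (Nova, 2012, 1, Rae, 36)}.
Projecting to year, sname, role, aid (16 duplicate(s) eliminated): {(1993, Ola, Atlas, 1), (1993, Tai, Alpha, 1), (1993, Xia, Argo, 1), (1997, Cal, Beta, 1), (2002, Xia, Lyra, 1), (2007, Pat, Beta, 1), (2012, Rae, Nova, 1), (2016, Eve, Alpha, 1)}
σ[role ≠ Atlas]: keep tuples satisfying role ≠ Atlas → {(1993, Tai, Alpha, 1), (1993, Xia, Argo, 1), (1997, Cal, Beta, 1), (2002, Xia, Lyra, 1), (2007, Pat, Beta, 1), (2012, Rae, Nova, 1), (2016, Eve, Alpha, 1)}
Projecting to aid, year (1 duplicate(s) eliminated): {(1, 1993), (1, 1997), (1, 2002), (1, 2007), (1, 2012), (1, 2016)}

{(1, 1993), (1, 1997), (1, 2002), (1, 2007), (1, 2012), (1, 2016)}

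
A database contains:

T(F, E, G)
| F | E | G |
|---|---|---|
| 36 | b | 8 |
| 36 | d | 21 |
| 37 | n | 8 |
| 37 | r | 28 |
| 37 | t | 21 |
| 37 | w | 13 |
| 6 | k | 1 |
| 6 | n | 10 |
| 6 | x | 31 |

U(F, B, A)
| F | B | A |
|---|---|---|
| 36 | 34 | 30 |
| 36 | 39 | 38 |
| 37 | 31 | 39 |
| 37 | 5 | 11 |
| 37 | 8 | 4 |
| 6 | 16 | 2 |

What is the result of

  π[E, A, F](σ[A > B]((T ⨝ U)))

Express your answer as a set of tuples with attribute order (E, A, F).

{(n, 11, 37), (n, 39, 37), (r, 11, 37), (r, 39, 37), (t, 11, 37), (t, 39, 37), (w, 11, 37), (w, 39, 37)}

T ⋈ U (natural join on F): {(36, b, 8, 34, 30), (36, b, 8, 39, 38), (36, d, 21, 34, 30), (36, d, 21, 39, 38), (37, n, 8, 31, 39), (37, n, 8, 5, 11), (37, n, 8, 8, 4), (37, r, 28, 31, 39), (37, r, 28, 5, 11), (37, r, 28, 8, 4), (37, t, 21, 31, 39), (37, t, 21, 5, 11), (37, t, 21, 8, 4), (37, w, 13, 31, 39), (37, w, 13, 5, 11), (37, w, 13, 8, 4), (6, k, 1, 16, 2), (6, n, 10, 16, 2), (6, x, 31, 16, 2)}
Selection A > B: {(37, n, 8, 31, 39), (37, n, 8, 5, 11), (37, r, 28, 31, 39), (37, r, 28, 5, 11), (37, t, 21, 31, 39), (37, t, 21, 5, 11), (37, w, 13, 31, 39), (37, w, 13, 5, 11)}
Projecting to E, A, F: {(n, 11, 37), (n, 39, 37), (r, 11, 37), (r, 39, 37), (t, 11, 37), (t, 39, 37), (w, 11, 37), (w, 39, 37)}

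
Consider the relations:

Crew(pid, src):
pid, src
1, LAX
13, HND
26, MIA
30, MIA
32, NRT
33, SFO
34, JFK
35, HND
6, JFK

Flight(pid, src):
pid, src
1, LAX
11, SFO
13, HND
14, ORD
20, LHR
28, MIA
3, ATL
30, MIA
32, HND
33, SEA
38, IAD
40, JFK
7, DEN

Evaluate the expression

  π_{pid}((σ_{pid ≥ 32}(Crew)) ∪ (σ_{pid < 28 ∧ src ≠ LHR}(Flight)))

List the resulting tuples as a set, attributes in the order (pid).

Apply σ_{pid ≥ 32}; surviving tuples: {(32, NRT), (33, SFO), (34, JFK), (35, HND)}
Apply σ_{pid < 28 ∧ src ≠ LHR}; surviving tuples: {(1, LAX), (11, SFO), (13, HND), (14, ORD), (3, ATL), (7, DEN)}
Set union of the two operands is {(1, LAX), (11, SFO), (13, HND), (14, ORD), (3, ATL), (32, NRT), (33, SFO), (34, JFK), (35, HND), (7, DEN)}.
Projecting to pid: {1, 11, 13, 14, 3, 32, 33, 34, 35, 7}

{1, 11, 13, 14, 3, 32, 33, 34, 35, 7}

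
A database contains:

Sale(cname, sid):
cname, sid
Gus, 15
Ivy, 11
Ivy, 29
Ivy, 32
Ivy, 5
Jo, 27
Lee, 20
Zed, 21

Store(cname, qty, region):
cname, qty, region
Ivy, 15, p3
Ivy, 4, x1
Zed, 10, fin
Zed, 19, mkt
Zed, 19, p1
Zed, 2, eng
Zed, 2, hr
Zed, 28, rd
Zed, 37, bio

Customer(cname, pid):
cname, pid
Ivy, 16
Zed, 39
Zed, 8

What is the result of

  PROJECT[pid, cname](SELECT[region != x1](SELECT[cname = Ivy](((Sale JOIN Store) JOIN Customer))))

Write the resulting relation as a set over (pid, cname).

Sale ⋈ Store (natural join on cname): {(Ivy, 11, 15, p3), (Ivy, 11, 4, x1), (Ivy, 29, 15, p3), (Ivy, 29, 4, x1), (Ivy, 32, 15, p3), (Ivy, 32, 4, x1), (Ivy, 5, 15, p3), (Ivy, 5, 4, x1), (Zed, 21, 10, fin), (Zed, 21, 19, mkt), (Zed, 21, 19, p1), (Zed, 21, 2, eng), (Zed, 21, 2, hr), (Zed, 21, 28, rd), (Zed, 21, 37, bio)}
(Sale JOIN Store) ⋈ Customer (natural join on cname): {(Ivy, 11, 15, p3, 16), (Ivy, 11, 4, x1, 16), (Ivy, 29, 15, p3, 16), (Ivy, 29, 4, x1, 16), (Ivy, 32, 15, p3, 16), (Ivy, 32, 4, x1, 16), (Ivy, 5, 15, p3, 16), (Ivy, 5, 4, x1, 16), (Zed, 21, 10, fin, 39), (Zed, 21, 10, fin, 8), (Zed, 21, 19, mkt, 39), (Zed, 21, 19, mkt, 8), (Zed, 21, 19, p1, 39), (Zed, 21, 19, p1, 8), (Zed, 21, 2, eng, 39), (Zed, 21, 2, eng, 8), (Zed, 21, 2, hr, 39), (Zed, 21, 2, hr, 8), (Zed, 21, 28, rd, 39), (Zed, 21, 28, rd, 8), (Zed, 21, 37, bio, 39), (Zed, 21, 37, bio, 8)}
Filtering on cname = Ivy leaves {(Ivy, 11, 15, p3, 16), (Ivy, 11, 4, x1, 16), (Ivy, 29, 15, p3, 16), (Ivy, 29, 4, x1, 16), (Ivy, 32, 15, p3, 16), (Ivy, 32, 4, x1, 16), (Ivy, 5, 15, p3, 16), (Ivy, 5, 4, x1, 16)}.
Filtering on region != x1 leaves {(Ivy, 11, 15, p3, 16), (Ivy, 29, 15, p3, 16), (Ivy, 32, 15, p3, 16), (Ivy, 5, 15, p3, 16)}.
Projecting to pid, cname (3 duplicate(s) eliminated): {(16, Ivy)}

{(16, Ivy)}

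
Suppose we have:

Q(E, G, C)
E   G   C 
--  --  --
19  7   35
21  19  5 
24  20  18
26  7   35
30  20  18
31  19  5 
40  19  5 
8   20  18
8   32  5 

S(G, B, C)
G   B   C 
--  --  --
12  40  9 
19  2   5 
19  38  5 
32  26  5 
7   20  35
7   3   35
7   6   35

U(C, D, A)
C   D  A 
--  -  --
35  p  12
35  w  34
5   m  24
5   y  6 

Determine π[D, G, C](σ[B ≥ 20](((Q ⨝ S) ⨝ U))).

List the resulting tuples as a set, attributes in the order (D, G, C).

Joining Q and S on G, C yields {(19, 7, 35, 20), (19, 7, 35, 3), (19, 7, 35, 6), (21, 19, 5, 2), (21, 19, 5, 38), (26, 7, 35, 20), (26, 7, 35, 3), (26, 7, 35, 6), (31, 19, 5, 2), (31, 19, 5, 38), (40, 19, 5, 2), (40, 19, 5, 38), (8, 32, 5, 26)}.
Joining (Q ⨝ S) and U on C yields {(19, 7, 35, 20, p, 12), (19, 7, 35, 20, w, 34), (19, 7, 35, 3, p, 12), (19, 7, 35, 3, w, 34), (19, 7, 35, 6, p, 12), (19, 7, 35, 6, w, 34), (21, 19, 5, 2, m, 24), (21, 19, 5, 2, y, 6), (21, 19, 5, 38, m, 24), (21, 19, 5, 38, y, 6), (26, 7, 35, 20, p, 12), (26, 7, 35, 20, w, 34), (26, 7, 35, 3, p, 12), (26, 7, 35, 3, w, 34), (26, 7, 35, 6, p, 12), (26, 7, 35, 6, w, 34), (31, 19, 5, 2, m, 24), (31, 19, 5, 2, y, 6), (31, 19, 5, 38, m, 24), (31, 19, 5, 38, y, 6), (40, 19, 5, 2, m, 24), (40, 19, 5, 2, y, 6), (40, 19, 5, 38, m, 24), (40, 19, 5, 38, y, 6), (8, 32, 5, 26, m, 24), (8, 32, 5, 26, y, 6)}.
σ[B ≥ 20]: keep tuples satisfying B ≥ 20 → {(19, 7, 35, 20, p, 12), (19, 7, 35, 20, w, 34), (21, 19, 5, 38, m, 24), (21, 19, 5, 38, y, 6), (26, 7, 35, 20, p, 12), (26, 7, 35, 20, w, 34), (31, 19, 5, 38, m, 24), (31, 19, 5, 38, y, 6), (40, 19, 5, 38, m, 24), (40, 19, 5, 38, y, 6), (8, 32, 5, 26, m, 24), (8, 32, 5, 26, y, 6)}
Keep only column(s) D, G, C (6 duplicate(s) eliminated): {(m, 19, 5), (m, 32, 5), (p, 7, 35), (w, 7, 35), (y, 19, 5), (y, 32, 5)}

{(m, 19, 5), (m, 32, 5), (p, 7, 35), (w, 7, 35), (y, 19, 5), (y, 32, 5)}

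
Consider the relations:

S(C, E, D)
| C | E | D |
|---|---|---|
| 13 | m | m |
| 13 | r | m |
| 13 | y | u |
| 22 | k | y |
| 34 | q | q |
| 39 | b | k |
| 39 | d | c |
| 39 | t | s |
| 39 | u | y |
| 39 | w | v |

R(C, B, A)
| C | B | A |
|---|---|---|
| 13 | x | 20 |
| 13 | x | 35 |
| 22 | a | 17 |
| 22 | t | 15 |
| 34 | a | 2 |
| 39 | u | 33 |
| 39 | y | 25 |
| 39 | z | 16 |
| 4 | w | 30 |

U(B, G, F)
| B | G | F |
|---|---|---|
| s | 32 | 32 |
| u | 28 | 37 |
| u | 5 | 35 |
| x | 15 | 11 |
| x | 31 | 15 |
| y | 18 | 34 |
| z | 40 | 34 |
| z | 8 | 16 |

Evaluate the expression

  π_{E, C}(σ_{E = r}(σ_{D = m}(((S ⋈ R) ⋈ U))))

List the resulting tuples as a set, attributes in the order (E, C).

Natural join on C: {(13, m, m, x, 20), (13, m, m, x, 35), (13, r, m, x, 20), (13, r, m, x, 35), (13, y, u, x, 20), (13, y, u, x, 35), (22, k, y, a, 17), (22, k, y, t, 15), (34, q, q, a, 2), (39, b, k, u, 33), (39, b, k, y, 25), (39, b, k, z, 16), (39, d, c, u, 33), (39, d, c, y, 25), (39, d, c, z, 16), (39, t, s, u, 33), (39, t, s, y, 25), (39, t, s, z, 16), (39, u, y, u, 33), (39, u, y, y, 25), (39, u, y, z, 16), (39, w, v, u, 33), (39, w, v, y, 25), (39, w, v, z, 16)}
Natural join on B: {(13, m, m, x, 20, 15, 11), (13, m, m, x, 20, 31, 15), (13, m, m, x, 35, 15, 11), (13, m, m, x, 35, 31, 15), (13, r, m, x, 20, 15, 11), (13, r, m, x, 20, 31, 15), (13, r, m, x, 35, 15, 11), (13, r, m, x, 35, 31, 15), (13, y, u, x, 20, 15, 11), (13, y, u, x, 20, 31, 15), (13, y, u, x, 35, 15, 11), (13, y, u, x, 35, 31, 15), (39, b, k, u, 33, 28, 37), (39, b, k, u, 33, 5, 35), (39, b, k, y, 25, 18, 34), (39, b, k, z, 16, 40, 34), (39, b, k, z, 16, 8, 16), (39, d, c, u, 33, 28, 37), (39, d, c, u, 33, 5, 35), (39, d, c, y, 25, 18, 34), (39, d, c, z, 16, 40, 34), (39, d, c, z, 16, 8, 16), (39, t, s, u, 33, 28, 37), (39, t, s, u, 33, 5, 35), (39, t, s, y, 25, 18, 34), (39, t, s, z, 16, 40, 34), (39, t, s, z, 16, 8, 16), (39, u, y, u, 33, 28, 37), (39, u, y, u, 33, 5, 35), (39, u, y, y, 25, 18, 34), (39, u, y, z, 16, 40, 34), (39, u, y, z, 16, 8, 16), (39, w, v, u, 33, 28, 37), (39, w, v, u, 33, 5, 35), (39, w, v, y, 25, 18, 34), (39, w, v, z, 16, 40, 34), (39, w, v, z, 16, 8, 16)}
σ[D = m]: keep tuples satisfying D = m → {(13, m, m, x, 20, 15, 11), (13, m, m, x, 20, 31, 15), (13, m, m, x, 35, 15, 11), (13, m, m, x, 35, 31, 15), (13, r, m, x, 20, 15, 11), (13, r, m, x, 20, 31, 15), (13, r, m, x, 35, 15, 11), (13, r, m, x, 35, 31, 15)}
σ[E = r]: keep tuples satisfying E = r → {(13, r, m, x, 20, 15, 11), (13, r, m, x, 20, 31, 15), (13, r, m, x, 35, 15, 11), (13, r, m, x, 35, 31, 15)}
Keep only column(s) E, C (3 duplicate(s) eliminated): {(r, 13)}

{(r, 13)}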